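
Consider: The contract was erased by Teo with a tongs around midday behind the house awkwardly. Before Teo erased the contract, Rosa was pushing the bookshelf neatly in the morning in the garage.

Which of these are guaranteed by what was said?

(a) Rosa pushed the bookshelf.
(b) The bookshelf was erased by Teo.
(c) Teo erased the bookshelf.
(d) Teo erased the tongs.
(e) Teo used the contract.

(a)

(a) Entailed — 'push' is an activity; 'was pushing' entails that some pushing happened, so 'pushed' holds.
(b) Not entailed — Teo erased the contract, not the bookshelf; the bookshelf belongs to the pushing event.
(c) Not entailed — Teo erased the contract, not the bookshelf; the bookshelf belongs to the pushing event.
(d) Not entailed — the tongs is the instrument, not what was erased.
(e) Not entailed — the contract is the patient, not an instrument — Teo used a tongs.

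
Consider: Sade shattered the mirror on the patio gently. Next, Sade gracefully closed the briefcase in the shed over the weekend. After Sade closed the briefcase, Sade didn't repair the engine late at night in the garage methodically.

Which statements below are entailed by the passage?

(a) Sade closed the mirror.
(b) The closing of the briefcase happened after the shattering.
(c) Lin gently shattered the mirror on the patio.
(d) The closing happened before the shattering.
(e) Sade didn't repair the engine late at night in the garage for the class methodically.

(b), (e)

(a) Not entailed — Sade closed the briefcase, not the mirror; the mirror belongs to the shattering event.
(b) Entailed — the narrative places the shattering before the closing.
(c) Not entailed — the passage has Sade shattering the mirror, not Lin.
(d) Not entailed — the narrative places the shattering before the closing, not after.
(e) Entailed — under negation, adding a further restriction is entailed: if no such repairing event occurred, none occurred for the class either.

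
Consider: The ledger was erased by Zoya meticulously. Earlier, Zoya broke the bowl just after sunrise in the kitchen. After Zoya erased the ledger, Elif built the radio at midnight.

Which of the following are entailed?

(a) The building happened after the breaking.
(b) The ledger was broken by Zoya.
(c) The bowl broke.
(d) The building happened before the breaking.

(a), (c)

(a) Entailed — the narrative places the breaking before the building.
(b) Not entailed — Zoya broke the bowl, not the ledger; the ledger belongs to the erasing event.
(c) Entailed — 'Zoya broke the bowl' is causative; it entails the inchoative 'the bowl broke'.
(d) Not entailed — the narrative places the breaking before the building, not after.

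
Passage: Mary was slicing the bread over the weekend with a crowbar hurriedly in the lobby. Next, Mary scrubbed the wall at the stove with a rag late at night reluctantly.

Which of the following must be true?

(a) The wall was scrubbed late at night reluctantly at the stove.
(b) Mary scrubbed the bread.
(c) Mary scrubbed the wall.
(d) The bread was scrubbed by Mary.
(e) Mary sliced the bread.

(a) Entailed — the original entails any weakening of itself; this just drops 'with a rag' and generalizes the agent.
(b) Not entailed — Mary scrubbed the wall, not the bread; the bread belongs to the slicing event.
(c) Entailed — the original entails any weakening of itself; this just drops 'at the stove', 'with a rag', 'late at night', 'reluctantly'.
(d) Not entailed — Mary scrubbed the wall, not the bread; the bread belongs to the slicing event.
(e) Not entailed — 'was slicing' is progressive on an accomplishment; it does not entail the completed 'sliced'.

(a), (c)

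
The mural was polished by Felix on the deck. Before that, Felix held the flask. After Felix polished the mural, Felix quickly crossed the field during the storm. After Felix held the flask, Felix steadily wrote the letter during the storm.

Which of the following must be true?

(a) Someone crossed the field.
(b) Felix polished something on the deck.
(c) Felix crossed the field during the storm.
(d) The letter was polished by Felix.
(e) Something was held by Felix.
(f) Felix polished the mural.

(a) Entailed — every conjunct here is already in the original crossing event.
(b) Entailed — every conjunct here is already in the original polishing event.
(c) Entailed — this follows by dropping conjuncts from the crossing event's description.
(d) Not entailed — Felix polished the mural, not the letter; the letter belongs to the writing event.
(e) Entailed — every conjunct here is already in the original holding event.
(f) Entailed — the original entails any weakening of itself; this just drops 'on the deck'.

(a), (b), (c), (e), (f)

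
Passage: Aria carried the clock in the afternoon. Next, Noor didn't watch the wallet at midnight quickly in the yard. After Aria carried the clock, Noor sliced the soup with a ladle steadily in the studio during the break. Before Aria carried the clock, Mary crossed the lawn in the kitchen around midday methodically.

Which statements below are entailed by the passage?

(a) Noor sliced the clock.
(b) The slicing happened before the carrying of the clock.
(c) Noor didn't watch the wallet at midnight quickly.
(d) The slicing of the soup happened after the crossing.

(d)

(a) Not entailed — Noor sliced the soup, not the clock; the clock belongs to the carrying event.
(b) Not entailed — the narrative places the carrying before the slicing, not after.
(c) Not entailed — dropping 'in the yard' under negation is not valid — the original leaves open that Noor watched the wallet some other way.
(d) Entailed — the narrative places the crossing before the slicing.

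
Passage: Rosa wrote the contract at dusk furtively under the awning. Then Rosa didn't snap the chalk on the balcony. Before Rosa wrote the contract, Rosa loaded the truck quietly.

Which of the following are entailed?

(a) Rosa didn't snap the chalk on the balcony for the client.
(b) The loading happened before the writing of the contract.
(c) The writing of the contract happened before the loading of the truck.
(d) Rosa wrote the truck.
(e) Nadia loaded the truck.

(a), (b)

(a) Entailed — under negation, adding a further restriction is entailed: if no such snapping event occurred, none occurred for the client either.
(b) Entailed — the narrative places the loading before the writing.
(c) Not entailed — the narrative places the loading before the writing, not after.
(d) Not entailed — Rosa wrote the contract, not the truck; the truck belongs to the loading event.
(e) Not entailed — the passage has Rosa loading the truck, not Nadia.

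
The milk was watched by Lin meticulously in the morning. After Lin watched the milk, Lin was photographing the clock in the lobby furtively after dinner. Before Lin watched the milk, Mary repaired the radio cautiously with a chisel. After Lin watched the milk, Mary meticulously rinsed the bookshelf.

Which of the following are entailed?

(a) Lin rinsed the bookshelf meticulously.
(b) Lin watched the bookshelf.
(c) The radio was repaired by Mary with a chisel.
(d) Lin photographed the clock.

(a) Not entailed — the passage has Mary rinsing the bookshelf, not Lin.
(b) Not entailed — Lin watched the milk, not the bookshelf; the bookshelf belongs to the rinsing event.
(c) Entailed — dropping 'cautiously' leaves a sub-description the original still satisfies.
(d) Not entailed — 'was photographing' is progressive on an accomplishment; it does not entail the completed 'photographed'.

(c)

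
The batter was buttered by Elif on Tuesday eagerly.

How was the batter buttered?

eagerly

'eagerly' marks the manner of the buttering event.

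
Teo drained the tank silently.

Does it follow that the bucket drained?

Nothing is said about any bucket; only the tank is affected.

no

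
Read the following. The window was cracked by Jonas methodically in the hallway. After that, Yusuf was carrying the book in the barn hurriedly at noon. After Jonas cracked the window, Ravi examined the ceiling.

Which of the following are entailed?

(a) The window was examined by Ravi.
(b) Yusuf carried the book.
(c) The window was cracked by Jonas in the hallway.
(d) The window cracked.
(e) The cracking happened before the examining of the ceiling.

(a) Not entailed — Ravi examined the ceiling, not the window; the window belongs to the cracking event.
(b) Entailed — 'carry' is an activity; 'was carrying' entails that some carrying happened, so 'carried' holds.
(c) Entailed — this follows by dropping conjuncts from the cracking event's description.
(d) Entailed — 'Jonas cracked the window' is causative; it entails the inchoative 'the window cracked'.
(e) Entailed — the narrative places the cracking before the examining.

(b), (c), (d), (e)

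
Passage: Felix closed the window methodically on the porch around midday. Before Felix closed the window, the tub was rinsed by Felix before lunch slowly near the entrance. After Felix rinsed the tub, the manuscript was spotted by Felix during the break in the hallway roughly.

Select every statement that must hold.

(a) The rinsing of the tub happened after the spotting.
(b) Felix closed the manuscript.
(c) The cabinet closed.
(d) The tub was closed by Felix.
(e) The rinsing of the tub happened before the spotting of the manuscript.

(e)

(a) Not entailed — the narrative places the rinsing before the spotting, not after.
(b) Not entailed — Felix closed the window, not the manuscript; the manuscript belongs to the spotting event.
(c) Not entailed — the window is what closed, not the cabinet.
(d) Not entailed — Felix closed the window, not the tub; the tub belongs to the rinsing event.
(e) Entailed — the narrative places the rinsing before the spotting.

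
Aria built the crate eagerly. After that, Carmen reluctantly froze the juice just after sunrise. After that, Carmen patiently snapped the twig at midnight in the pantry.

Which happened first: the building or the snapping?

The connectives place the building before the snapping.

the building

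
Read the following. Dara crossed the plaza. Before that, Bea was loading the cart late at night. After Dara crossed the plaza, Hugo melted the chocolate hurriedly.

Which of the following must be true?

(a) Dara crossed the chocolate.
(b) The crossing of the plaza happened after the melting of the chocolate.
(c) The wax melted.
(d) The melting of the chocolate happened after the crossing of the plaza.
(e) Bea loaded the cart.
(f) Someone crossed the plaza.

(a) Not entailed — Dara crossed the plaza, not the chocolate; the chocolate belongs to the melting event.
(b) Not entailed — the narrative places the crossing before the melting, not after.
(c) Not entailed — the chocolate is what melted, not the wax.
(d) Entailed — the narrative places the crossing before the melting.
(e) Not entailed — 'was loading' is progressive on an accomplishment; it does not entail the completed 'loaded'.
(f) Entailed — the original entails any weakening of itself; this just generalizes the agent.

(d), (f)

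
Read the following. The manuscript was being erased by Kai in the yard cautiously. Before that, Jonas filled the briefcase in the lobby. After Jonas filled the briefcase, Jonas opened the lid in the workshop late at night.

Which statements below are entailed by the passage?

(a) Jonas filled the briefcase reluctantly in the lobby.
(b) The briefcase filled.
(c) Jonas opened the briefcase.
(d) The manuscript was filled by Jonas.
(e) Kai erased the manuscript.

(a) Not entailed — 'reluctantly' adds information not in the original event.
(b) Entailed — 'Jonas filled the briefcase' is causative; it entails the inchoative 'the briefcase filled'.
(c) Not entailed — Jonas opened the lid, not the briefcase; the briefcase belongs to the filling event.
(d) Not entailed — Jonas filled the briefcase, not the manuscript; the manuscript belongs to the erasing event.
(e) Not entailed — 'was erasing' is progressive on an accomplishment; it does not entail the completed 'erased'.

(b)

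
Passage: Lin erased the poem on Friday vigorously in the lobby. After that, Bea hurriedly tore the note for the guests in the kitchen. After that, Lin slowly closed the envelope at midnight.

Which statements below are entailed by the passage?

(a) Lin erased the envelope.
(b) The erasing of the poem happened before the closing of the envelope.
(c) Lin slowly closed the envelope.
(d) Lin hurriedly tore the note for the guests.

(a) Not entailed — Lin erased the poem, not the envelope; the envelope belongs to the closing event.
(b) Entailed — the narrative places the erasing before the closing.
(c) Entailed — this follows by dropping conjuncts from the closing event's description.
(d) Not entailed — the passage has Bea tearing the note, not Lin.

(b), (c)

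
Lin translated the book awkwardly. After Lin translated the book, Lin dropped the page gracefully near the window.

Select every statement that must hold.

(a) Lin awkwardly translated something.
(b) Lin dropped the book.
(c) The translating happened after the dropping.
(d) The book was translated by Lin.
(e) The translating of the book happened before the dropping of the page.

(a) Entailed — every conjunct here is already in the original translating event.
(b) Not entailed — Lin dropped the page, not the book; the book belongs to the translating event.
(c) Not entailed — the narrative places the translating before the dropping, not after.
(d) Entailed — this follows by dropping conjuncts from the translating event's description.
(e) Entailed — the narrative places the translating before the dropping.

(a), (d), (e)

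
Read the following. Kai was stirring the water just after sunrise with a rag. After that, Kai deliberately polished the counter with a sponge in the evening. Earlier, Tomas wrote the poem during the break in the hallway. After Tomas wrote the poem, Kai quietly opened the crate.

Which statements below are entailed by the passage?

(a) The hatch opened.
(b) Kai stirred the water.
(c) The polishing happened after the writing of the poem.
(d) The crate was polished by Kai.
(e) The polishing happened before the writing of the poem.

(a) Not entailed — the crate is what opened, not the hatch.
(b) Entailed — 'stir' is an activity; 'was stirring' entails that some stirring happened, so 'stirred' holds.
(c) Entailed — the narrative places the writing before the polishing.
(d) Not entailed — Kai polished the counter, not the crate; the crate belongs to the opening event.
(e) Not entailed — the narrative places the writing before the polishing, not after.

(b), (c)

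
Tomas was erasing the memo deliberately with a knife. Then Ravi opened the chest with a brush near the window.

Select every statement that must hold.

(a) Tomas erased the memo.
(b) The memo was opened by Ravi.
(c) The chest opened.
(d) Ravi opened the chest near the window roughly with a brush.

(c)

(a) Not entailed — 'was erasing' is progressive on an accomplishment; it does not entail the completed 'erased'.
(b) Not entailed — Ravi opened the chest, not the memo; the memo belongs to the erasing event.
(c) Entailed — 'Ravi opened the chest' is causative; it entails the inchoative 'the chest opened'.
(d) Not entailed — 'roughly' adds information not in the original event.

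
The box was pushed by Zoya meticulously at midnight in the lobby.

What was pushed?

the box

'the box' marks the patient of the pushing event.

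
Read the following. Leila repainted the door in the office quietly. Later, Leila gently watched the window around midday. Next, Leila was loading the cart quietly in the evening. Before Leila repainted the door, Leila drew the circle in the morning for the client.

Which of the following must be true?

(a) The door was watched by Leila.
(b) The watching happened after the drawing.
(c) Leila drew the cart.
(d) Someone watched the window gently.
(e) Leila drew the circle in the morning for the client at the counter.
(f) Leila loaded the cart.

(a) Not entailed — Leila watched the window, not the door; the door belongs to the repainting event.
(b) Entailed — the narrative places the drawing before the watching.
(c) Not entailed — Leila drew the circle, not the cart; the cart belongs to the loading event.
(d) Entailed — dropping 'around midday' and generalizing the agent leaves a sub-description the original still satisfies.
(e) Not entailed — 'at the counter' adds information not in the original event.
(f) Not entailed — 'was loading' is progressive on an accomplishment; it does not entail the completed 'loaded'.

(b), (d)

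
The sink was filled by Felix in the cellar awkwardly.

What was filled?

the sink

'the sink' marks the patient of the filling event.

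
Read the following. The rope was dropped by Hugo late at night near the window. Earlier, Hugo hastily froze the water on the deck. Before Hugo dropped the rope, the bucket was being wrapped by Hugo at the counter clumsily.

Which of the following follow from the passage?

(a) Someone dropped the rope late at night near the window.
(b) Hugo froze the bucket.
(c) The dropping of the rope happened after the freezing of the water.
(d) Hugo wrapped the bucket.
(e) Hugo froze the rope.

(a), (c)

(a) Entailed — every conjunct here is already in the original dropping event.
(b) Not entailed — Hugo froze the water, not the bucket; the bucket belongs to the wrapping event.
(c) Entailed — the narrative places the freezing before the dropping.
(d) Not entailed — 'was wrapping' is progressive on an accomplishment; it does not entail the completed 'wrapped'.
(e) Not entailed — Hugo froze the water, not the rope; the rope belongs to the dropping event.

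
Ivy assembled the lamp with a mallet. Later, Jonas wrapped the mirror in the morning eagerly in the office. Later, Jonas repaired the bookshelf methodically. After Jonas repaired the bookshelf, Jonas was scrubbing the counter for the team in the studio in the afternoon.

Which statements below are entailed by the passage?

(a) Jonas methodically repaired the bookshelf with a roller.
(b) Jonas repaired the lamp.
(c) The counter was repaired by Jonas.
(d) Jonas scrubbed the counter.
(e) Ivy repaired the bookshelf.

(d)

(a) Not entailed — 'with a roller' adds information not in the original event.
(b) Not entailed — Jonas repaired the bookshelf, not the lamp; the lamp belongs to the assembling event.
(c) Not entailed — Jonas repaired the bookshelf, not the counter; the counter belongs to the scrubbing event.
(d) Entailed — 'scrub' is an activity; 'was scrubbing' entails that some scrubbing happened, so 'scrubbed' holds.
(e) Not entailed — the passage has Jonas repairing the bookshelf, not Ivy.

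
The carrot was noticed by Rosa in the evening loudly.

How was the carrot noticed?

loudly

'loudly' marks the manner of the noticing event.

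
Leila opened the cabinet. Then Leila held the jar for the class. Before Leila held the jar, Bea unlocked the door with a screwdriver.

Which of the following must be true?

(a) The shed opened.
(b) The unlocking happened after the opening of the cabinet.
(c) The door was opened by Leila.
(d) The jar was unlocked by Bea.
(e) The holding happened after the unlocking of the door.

(a) Not entailed — the cabinet is what opened, not the shed.
(b) Not entailed — the narrative doesn't order the opening relative to the unlocking.
(c) Not entailed — Leila opened the cabinet, not the door; the door belongs to the unlocking event.
(d) Not entailed — Bea unlocked the door, not the jar; the jar belongs to the holding event.
(e) Entailed — the narrative places the unlocking before the holding.

(e)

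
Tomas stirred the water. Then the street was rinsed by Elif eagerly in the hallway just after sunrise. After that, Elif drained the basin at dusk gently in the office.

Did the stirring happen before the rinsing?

yes

The narrative orders the stirring before the rinsing.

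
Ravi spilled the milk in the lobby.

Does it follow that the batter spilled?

Nothing is said about any batter; only the milk is affected.

no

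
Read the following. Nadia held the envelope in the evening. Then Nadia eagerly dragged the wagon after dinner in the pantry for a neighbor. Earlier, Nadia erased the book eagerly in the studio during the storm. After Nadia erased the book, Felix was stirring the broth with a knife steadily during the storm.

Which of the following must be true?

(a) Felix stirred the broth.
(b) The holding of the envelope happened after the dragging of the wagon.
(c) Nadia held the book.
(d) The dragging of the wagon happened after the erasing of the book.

(a), (d)

(a) Entailed — 'stir' is an activity; 'was stirring' entails that some stirring happened, so 'stirred' holds.
(b) Not entailed — the narrative places the holding before the dragging, not after.
(c) Not entailed — Nadia held the envelope, not the book; the book belongs to the erasing event.
(d) Entailed — the narrative places the erasing before the dragging.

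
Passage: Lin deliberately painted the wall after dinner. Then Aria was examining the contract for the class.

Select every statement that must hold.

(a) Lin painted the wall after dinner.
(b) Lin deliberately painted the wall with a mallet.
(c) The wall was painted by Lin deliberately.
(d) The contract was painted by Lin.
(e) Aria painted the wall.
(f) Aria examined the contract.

(a) Entailed — this follows by dropping conjuncts from the painting event's description.
(b) Not entailed — 'with a mallet' adds information not in the original event.
(c) Entailed — this follows by dropping conjuncts from the painting event's description.
(d) Not entailed — Lin painted the wall, not the contract; the contract belongs to the examining event.
(e) Not entailed — the passage has Lin painting the wall, not Aria.
(f) Entailed — 'examine' is an activity; 'was examining' entails that some examining happened, so 'examined' holds.

(a), (c), (f)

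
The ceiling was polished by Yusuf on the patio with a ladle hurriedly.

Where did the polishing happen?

on the patio

'on the patio' marks the location of the polishing event.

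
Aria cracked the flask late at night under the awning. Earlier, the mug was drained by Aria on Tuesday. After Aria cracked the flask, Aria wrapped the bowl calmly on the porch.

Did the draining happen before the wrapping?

yes

The narrative orders the draining before the wrapping.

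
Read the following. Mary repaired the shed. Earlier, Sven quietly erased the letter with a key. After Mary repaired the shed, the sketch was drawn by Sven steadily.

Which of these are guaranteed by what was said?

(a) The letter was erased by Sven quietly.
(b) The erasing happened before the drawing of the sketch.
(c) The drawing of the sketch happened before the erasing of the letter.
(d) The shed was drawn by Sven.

(a), (b)

(a) Entailed — the original entails any weakening of itself; this just drops 'with a key'.
(b) Entailed — the narrative places the erasing before the drawing.
(c) Not entailed — the narrative places the erasing before the drawing, not after.
(d) Not entailed — Sven drew the sketch, not the shed; the shed belongs to the repairing event.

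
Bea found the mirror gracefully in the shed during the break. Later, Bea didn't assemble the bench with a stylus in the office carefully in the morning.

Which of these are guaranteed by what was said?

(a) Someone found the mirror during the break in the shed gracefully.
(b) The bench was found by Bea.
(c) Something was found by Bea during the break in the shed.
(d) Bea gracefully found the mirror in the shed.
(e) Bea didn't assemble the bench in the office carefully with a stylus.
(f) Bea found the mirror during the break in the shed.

(a) Entailed — generalizing the agent leaves a sub-description the original still satisfies.
(b) Not entailed — Bea found the mirror, not the bench; the bench belongs to the assembling event.
(c) Entailed — this follows by dropping conjuncts from the finding event's description.
(d) Entailed — the original entails any weakening of itself; this just drops 'during the break'.
(e) Not entailed — dropping 'in the morning' under negation is not valid — the original leaves open that Bea assembled the bench some other way.
(f) Entailed — the original entails any weakening of itself; this just drops 'gracefully'.

(a), (c), (d), (f)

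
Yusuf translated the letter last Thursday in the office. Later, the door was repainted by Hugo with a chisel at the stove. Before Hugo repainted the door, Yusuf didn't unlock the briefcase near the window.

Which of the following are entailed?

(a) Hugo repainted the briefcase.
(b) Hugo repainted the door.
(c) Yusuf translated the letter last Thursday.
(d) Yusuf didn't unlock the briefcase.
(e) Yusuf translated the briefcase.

(a) Not entailed — Hugo repainted the door, not the briefcase; the briefcase belongs to the unlocking event.
(b) Entailed — the original entails any weakening of itself; this just drops 'at the stove', 'with a chisel'.
(c) Entailed — dropping 'in the office' leaves a sub-description the original still satisfies.
(d) Not entailed — dropping 'near the window' under negation is not valid — the original leaves open that Yusuf unlocked the briefcase some other way.
(e) Not entailed — Yusuf translated the letter, not the briefcase; the briefcase belongs to the unlocking event.

(b), (c)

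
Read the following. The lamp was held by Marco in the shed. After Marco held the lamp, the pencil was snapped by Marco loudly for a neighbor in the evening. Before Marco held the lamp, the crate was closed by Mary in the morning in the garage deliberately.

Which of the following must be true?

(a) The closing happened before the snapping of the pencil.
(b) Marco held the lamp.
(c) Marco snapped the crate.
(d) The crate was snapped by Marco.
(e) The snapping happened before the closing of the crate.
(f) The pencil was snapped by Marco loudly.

(a), (b), (f)

(a) Entailed — the narrative places the closing before the snapping.
(b) Entailed — this follows by dropping conjuncts from the holding event's description.
(c) Not entailed — Marco snapped the pencil, not the crate; the crate belongs to the closing event.
(d) Not entailed — Marco snapped the pencil, not the crate; the crate belongs to the closing event.
(e) Not entailed — the narrative places the closing before the snapping, not after.
(f) Entailed — every conjunct here is already in the original snapping event.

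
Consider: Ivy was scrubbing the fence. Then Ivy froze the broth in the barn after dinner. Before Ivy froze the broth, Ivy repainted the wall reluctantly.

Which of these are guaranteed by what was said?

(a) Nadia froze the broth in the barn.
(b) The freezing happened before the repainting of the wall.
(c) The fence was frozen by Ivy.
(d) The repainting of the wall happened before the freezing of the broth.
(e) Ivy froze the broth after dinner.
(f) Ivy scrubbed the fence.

(a) Not entailed — the passage has Ivy freezing the broth, not Nadia.
(b) Not entailed — the narrative places the repainting before the freezing, not after.
(c) Not entailed — Ivy froze the broth, not the fence; the fence belongs to the scrubbing event.
(d) Entailed — the narrative places the repainting before the freezing.
(e) Entailed — the original entails any weakening of itself; this just drops 'in the barn'.
(f) Entailed — 'scrub' is an activity; 'was scrubbing' entails that some scrubbing happened, so 'scrubbed' holds.

(d), (e), (f)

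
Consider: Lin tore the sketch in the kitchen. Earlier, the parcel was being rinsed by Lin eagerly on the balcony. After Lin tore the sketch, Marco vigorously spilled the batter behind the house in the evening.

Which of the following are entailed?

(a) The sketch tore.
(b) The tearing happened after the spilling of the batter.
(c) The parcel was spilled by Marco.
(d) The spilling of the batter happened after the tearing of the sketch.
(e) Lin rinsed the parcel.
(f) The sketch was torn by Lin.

(a), (d), (e), (f)

(a) Entailed — 'Lin tore the sketch' is causative; it entails the inchoative 'the sketch tore'.
(b) Not entailed — the narrative places the tearing before the spilling, not after.
(c) Not entailed — Marco spilled the batter, not the parcel; the parcel belongs to the rinsing event.
(d) Entailed — the narrative places the tearing before the spilling.
(e) Entailed — 'rinse' is an activity; 'was rinsing' entails that some rinsing happened, so 'rinsed' holds.
(f) Entailed — the original entails any weakening of itself; this just drops 'in the kitchen'.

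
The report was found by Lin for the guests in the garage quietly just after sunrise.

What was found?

'the report' marks the patient of the finding event.

the report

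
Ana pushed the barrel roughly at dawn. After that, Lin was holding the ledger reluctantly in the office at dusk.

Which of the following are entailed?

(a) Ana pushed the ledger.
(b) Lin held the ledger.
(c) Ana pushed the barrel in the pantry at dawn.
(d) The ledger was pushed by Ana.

(a) Not entailed — Ana pushed the barrel, not the ledger; the ledger belongs to the holding event.
(b) Entailed — 'hold' is an activity; 'was holding' entails that some holding happened, so 'held' holds.
(c) Not entailed — 'in the pantry' adds information not in the original event.
(d) Not entailed — Ana pushed the barrel, not the ledger; the ledger belongs to the holding event.

(b)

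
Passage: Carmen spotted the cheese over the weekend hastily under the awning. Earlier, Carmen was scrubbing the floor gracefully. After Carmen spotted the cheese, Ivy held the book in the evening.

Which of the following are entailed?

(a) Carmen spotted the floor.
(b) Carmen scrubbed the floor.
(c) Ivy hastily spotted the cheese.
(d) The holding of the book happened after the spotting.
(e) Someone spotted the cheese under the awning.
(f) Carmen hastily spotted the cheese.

(b), (d), (e), (f)

(a) Not entailed — Carmen spotted the cheese, not the floor; the floor belongs to the scrubbing event.
(b) Entailed — 'scrub' is an activity; 'was scrubbing' entails that some scrubbing happened, so 'scrubbed' holds.
(c) Not entailed — the passage has Carmen spotting the cheese, not Ivy.
(d) Entailed — the narrative places the spotting before the holding.
(e) Entailed — dropping 'over the weekend', 'hastily' and generalizing the agent leaves a sub-description the original still satisfies.
(f) Entailed — every conjunct here is already in the original spotting event.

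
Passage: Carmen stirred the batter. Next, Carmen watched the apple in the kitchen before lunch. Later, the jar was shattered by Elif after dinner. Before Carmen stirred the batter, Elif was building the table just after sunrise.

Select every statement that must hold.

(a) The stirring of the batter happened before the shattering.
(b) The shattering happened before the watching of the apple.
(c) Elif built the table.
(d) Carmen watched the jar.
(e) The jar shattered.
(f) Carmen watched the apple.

(a), (e), (f)

(a) Entailed — the narrative places the stirring before the shattering.
(b) Not entailed — the narrative places the watching before the shattering, not after.
(c) Not entailed — 'was building' is progressive on an accomplishment; it does not entail the completed 'built'.
(d) Not entailed — Carmen watched the apple, not the jar; the jar belongs to the shattering event.
(e) Entailed — 'Elif shattered the jar' is causative; it entails the inchoative 'the jar shattered'.
(f) Entailed — this follows by dropping conjuncts from the watching event's description.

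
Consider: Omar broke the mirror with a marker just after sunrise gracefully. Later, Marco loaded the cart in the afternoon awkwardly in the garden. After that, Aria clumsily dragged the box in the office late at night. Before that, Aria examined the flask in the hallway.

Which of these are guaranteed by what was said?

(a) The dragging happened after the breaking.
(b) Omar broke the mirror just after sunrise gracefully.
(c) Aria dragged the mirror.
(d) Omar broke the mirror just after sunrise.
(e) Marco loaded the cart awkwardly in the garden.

(a) Entailed — the narrative places the breaking before the dragging.
(b) Entailed — dropping 'with a marker' leaves a sub-description the original still satisfies.
(c) Not entailed — Aria dragged the box, not the mirror; the mirror belongs to the breaking event.
(d) Entailed — dropping 'with a marker', 'gracefully' leaves a sub-description the original still satisfies.
(e) Entailed — every conjunct here is already in the original loading event.

(a), (b), (d), (e)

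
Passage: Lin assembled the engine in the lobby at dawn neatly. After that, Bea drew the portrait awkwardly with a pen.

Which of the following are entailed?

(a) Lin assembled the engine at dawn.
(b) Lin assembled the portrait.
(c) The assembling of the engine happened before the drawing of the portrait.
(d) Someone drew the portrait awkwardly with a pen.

(a), (c), (d)

(a) Entailed — the original entails any weakening of itself; this just drops 'neatly', 'in the lobby'.
(b) Not entailed — Lin assembled the engine, not the portrait; the portrait belongs to the drawing event.
(c) Entailed — the narrative places the assembling before the drawing.
(d) Entailed — generalizing the agent leaves a sub-description the original still satisfies.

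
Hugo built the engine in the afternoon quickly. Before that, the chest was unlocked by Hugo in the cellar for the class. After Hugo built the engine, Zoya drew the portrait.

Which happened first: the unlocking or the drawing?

the unlocking

The connectives place the unlocking before the drawing.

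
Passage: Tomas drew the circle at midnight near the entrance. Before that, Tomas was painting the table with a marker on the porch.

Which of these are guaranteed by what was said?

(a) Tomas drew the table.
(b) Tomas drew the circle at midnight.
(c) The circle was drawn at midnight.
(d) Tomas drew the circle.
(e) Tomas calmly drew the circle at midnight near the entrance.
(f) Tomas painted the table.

(b), (c), (d)

(a) Not entailed — Tomas drew the circle, not the table; the table belongs to the painting event.
(b) Entailed — this follows by dropping conjuncts from the drawing event's description.
(c) Entailed — the original entails any weakening of itself; this just drops 'near the entrance' and generalizes the agent.
(d) Entailed — the original entails any weakening of itself; this just drops 'at midnight', 'near the entrance'.
(e) Not entailed — 'calmly' adds information not in the original event.
(f) Not entailed — 'was painting' is progressive on an accomplishment; it does not entail the completed 'painted'.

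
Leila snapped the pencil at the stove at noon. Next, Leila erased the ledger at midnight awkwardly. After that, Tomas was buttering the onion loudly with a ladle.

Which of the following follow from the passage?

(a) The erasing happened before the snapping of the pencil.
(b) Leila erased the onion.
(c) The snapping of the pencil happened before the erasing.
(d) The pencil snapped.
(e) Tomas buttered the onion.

(c), (d)

(a) Not entailed — the narrative places the snapping before the erasing, not after.
(b) Not entailed — Leila erased the ledger, not the onion; the onion belongs to the buttering event.
(c) Entailed — the narrative places the snapping before the erasing.
(d) Entailed — 'Leila snapped the pencil' is causative; it entails the inchoative 'the pencil snapped'.
(e) Not entailed — 'was buttering' is progressive on an accomplishment; it does not entail the completed 'buttered'.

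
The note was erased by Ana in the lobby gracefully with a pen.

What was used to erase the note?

a pen

'with a pen' marks the instrument of the erasing event.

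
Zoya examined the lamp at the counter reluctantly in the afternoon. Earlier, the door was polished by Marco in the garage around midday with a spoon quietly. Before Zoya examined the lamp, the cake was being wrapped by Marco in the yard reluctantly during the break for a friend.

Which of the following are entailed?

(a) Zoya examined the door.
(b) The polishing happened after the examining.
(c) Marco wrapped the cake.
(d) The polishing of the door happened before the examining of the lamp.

(a) Not entailed — Zoya examined the lamp, not the door; the door belongs to the polishing event.
(b) Not entailed — the narrative places the polishing before the examining, not after.
(c) Not entailed — 'was wrapping' is progressive on an accomplishment; it does not entail the completed 'wrapped'.
(d) Entailed — the narrative places the polishing before the examining.

(d)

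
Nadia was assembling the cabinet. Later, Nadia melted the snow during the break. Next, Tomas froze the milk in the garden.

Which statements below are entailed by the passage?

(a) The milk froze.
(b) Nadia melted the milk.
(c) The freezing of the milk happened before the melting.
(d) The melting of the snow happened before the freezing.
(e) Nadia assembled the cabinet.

(a), (d)

(a) Entailed — 'Tomas froze the milk' is causative; it entails the inchoative 'the milk froze'.
(b) Not entailed — Nadia melted the snow, not the milk; the milk belongs to the freezing event.
(c) Not entailed — the narrative places the melting before the freezing, not after.
(d) Entailed — the narrative places the melting before the freezing.
(e) Not entailed — 'was assembling' is progressive on an accomplishment; it does not entail the completed 'assembled'.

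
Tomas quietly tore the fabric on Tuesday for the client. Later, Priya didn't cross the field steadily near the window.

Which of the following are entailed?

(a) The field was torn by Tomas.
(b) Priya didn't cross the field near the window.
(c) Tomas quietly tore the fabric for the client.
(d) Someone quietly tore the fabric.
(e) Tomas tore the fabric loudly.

(c), (d)

(a) Not entailed — Tomas tore the fabric, not the field; the field belongs to the crossing event.
(b) Not entailed — dropping 'steadily' under negation is not valid — the original leaves open that Priya crossed the field some other way.
(c) Entailed — the original entails any weakening of itself; this just drops 'on Tuesday'.
(d) Entailed — the original entails any weakening of itself; this just drops 'for the client', 'on Tuesday' and generalizes the agent.
(e) Not entailed — 'loudly' adds a manner not in (and inconsistent with) the original.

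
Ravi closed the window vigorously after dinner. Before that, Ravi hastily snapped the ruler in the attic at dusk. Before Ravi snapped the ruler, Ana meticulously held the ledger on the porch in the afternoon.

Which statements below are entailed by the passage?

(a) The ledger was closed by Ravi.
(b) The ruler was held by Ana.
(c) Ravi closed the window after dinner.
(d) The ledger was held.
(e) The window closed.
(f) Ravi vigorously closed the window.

(a) Not entailed — Ravi closed the window, not the ledger; the ledger belongs to the holding event.
(b) Not entailed — Ana held the ledger, not the ruler; the ruler belongs to the snapping event.
(c) Entailed — the original entails any weakening of itself; this just drops 'vigorously'.
(d) Entailed — every conjunct here is already in the original holding event.
(e) Entailed — 'Ravi closed the window' is causative; it entails the inchoative 'the window closed'.
(f) Entailed — the original entails any weakening of itself; this just drops 'after dinner'.

(c), (d), (e), (f)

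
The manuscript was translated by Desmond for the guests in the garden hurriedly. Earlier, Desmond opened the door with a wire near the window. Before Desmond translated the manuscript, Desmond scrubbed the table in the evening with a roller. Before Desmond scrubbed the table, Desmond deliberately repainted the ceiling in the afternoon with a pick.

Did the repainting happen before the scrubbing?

The narrative orders the repainting before the scrubbing.

yes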